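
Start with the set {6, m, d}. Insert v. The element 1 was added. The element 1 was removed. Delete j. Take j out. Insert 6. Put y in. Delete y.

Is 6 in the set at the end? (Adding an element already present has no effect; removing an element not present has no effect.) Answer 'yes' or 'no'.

Tracking the set through each operation:
Start: {6, d, m}
Event 1 (add v): added. Set: {6, d, m, v}
Event 2 (add 1): added. Set: {1, 6, d, m, v}
Event 3 (remove 1): removed. Set: {6, d, m, v}
Event 4 (remove j): not present, no change. Set: {6, d, m, v}
Event 5 (remove j): not present, no change. Set: {6, d, m, v}
Event 6 (add 6): already present, no change. Set: {6, d, m, v}
Event 7 (add y): added. Set: {6, d, m, v, y}
Event 8 (remove y): removed. Set: {6, d, m, v}

Final set: {6, d, m, v} (size 4)
6 is in the final set.

Answer: yes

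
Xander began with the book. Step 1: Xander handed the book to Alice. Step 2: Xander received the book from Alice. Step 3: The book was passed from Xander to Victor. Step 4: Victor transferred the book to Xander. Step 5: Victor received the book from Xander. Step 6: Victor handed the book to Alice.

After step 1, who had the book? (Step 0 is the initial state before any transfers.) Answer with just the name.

Tracking the book holder through step 1:
After step 0 (start): Xander
After step 1: Alice

At step 1, the holder is Alice.

Answer: Alice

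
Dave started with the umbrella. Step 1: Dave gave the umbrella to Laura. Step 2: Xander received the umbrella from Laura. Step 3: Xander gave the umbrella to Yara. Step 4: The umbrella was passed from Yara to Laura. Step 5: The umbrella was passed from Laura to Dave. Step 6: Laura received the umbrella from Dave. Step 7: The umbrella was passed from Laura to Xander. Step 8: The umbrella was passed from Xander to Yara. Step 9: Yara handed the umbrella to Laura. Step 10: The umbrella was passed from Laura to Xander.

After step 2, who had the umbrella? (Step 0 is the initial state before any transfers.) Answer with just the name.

Tracking the umbrella holder through step 2:
After step 0 (start): Dave
After step 1: Laura
After step 2: Xander

At step 2, the holder is Xander.

Answer: Xander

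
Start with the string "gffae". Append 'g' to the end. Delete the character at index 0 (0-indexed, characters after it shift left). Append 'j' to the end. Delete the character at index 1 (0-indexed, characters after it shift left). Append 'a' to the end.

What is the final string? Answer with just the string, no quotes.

Answer: faegja

Derivation:
Applying each edit step by step:
Start: "gffae"
Op 1 (append 'g'): "gffae" -> "gffaeg"
Op 2 (delete idx 0 = 'g'): "gffaeg" -> "ffaeg"
Op 3 (append 'j'): "ffaeg" -> "ffaegj"
Op 4 (delete idx 1 = 'f'): "ffaegj" -> "faegj"
Op 5 (append 'a'): "faegj" -> "faegja"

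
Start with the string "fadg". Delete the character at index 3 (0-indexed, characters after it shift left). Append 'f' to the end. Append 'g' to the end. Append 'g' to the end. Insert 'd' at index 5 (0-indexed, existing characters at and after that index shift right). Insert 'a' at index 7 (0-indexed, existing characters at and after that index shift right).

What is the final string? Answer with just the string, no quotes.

Answer: fadfgdga

Derivation:
Applying each edit step by step:
Start: "fadg"
Op 1 (delete idx 3 = 'g'): "fadg" -> "fad"
Op 2 (append 'f'): "fad" -> "fadf"
Op 3 (append 'g'): "fadf" -> "fadfg"
Op 4 (append 'g'): "fadfg" -> "fadfgg"
Op 5 (insert 'd' at idx 5): "fadfgg" -> "fadfgdg"
Op 6 (insert 'a' at idx 7): "fadfgdg" -> "fadfgdga"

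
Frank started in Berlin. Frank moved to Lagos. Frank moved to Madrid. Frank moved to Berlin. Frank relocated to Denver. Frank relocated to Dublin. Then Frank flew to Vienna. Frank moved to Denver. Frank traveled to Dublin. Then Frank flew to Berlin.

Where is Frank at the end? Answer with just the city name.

Tracking Frank's location:
Start: Frank is in Berlin.
After move 1: Berlin -> Lagos. Frank is in Lagos.
After move 2: Lagos -> Madrid. Frank is in Madrid.
After move 3: Madrid -> Berlin. Frank is in Berlin.
After move 4: Berlin -> Denver. Frank is in Denver.
After move 5: Denver -> Dublin. Frank is in Dublin.
After move 6: Dublin -> Vienna. Frank is in Vienna.
After move 7: Vienna -> Denver. Frank is in Denver.
After move 8: Denver -> Dublin. Frank is in Dublin.
After move 9: Dublin -> Berlin. Frank is in Berlin.

Answer: Berlin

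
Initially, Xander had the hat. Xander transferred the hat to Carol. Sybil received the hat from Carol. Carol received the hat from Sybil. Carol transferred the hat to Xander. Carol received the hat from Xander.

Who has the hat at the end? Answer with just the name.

Answer: Carol

Derivation:
Tracking the hat through each event:
Start: Xander has the hat.
After event 1: Carol has the hat.
After event 2: Sybil has the hat.
After event 3: Carol has the hat.
After event 4: Xander has the hat.
After event 5: Carol has the hat.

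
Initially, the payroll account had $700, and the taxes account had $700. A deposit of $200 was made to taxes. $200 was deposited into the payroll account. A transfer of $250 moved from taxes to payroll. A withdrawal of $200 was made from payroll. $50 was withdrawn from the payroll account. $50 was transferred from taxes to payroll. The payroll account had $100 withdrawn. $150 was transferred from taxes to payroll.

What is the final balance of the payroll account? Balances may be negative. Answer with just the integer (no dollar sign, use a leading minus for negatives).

Tracking account balances step by step:
Start: payroll=700, taxes=700
Event 1 (deposit 200 to taxes): taxes: 700 + 200 = 900. Balances: payroll=700, taxes=900
Event 2 (deposit 200 to payroll): payroll: 700 + 200 = 900. Balances: payroll=900, taxes=900
Event 3 (transfer 250 taxes -> payroll): taxes: 900 - 250 = 650, payroll: 900 + 250 = 1150. Balances: payroll=1150, taxes=650
Event 4 (withdraw 200 from payroll): payroll: 1150 - 200 = 950. Balances: payroll=950, taxes=650
Event 5 (withdraw 50 from payroll): payroll: 950 - 50 = 900. Balances: payroll=900, taxes=650
Event 6 (transfer 50 taxes -> payroll): taxes: 650 - 50 = 600, payroll: 900 + 50 = 950. Balances: payroll=950, taxes=600
Event 7 (withdraw 100 from payroll): payroll: 950 - 100 = 850. Balances: payroll=850, taxes=600
Event 8 (transfer 150 taxes -> payroll): taxes: 600 - 150 = 450, payroll: 850 + 150 = 1000. Balances: payroll=1000, taxes=450

Final balance of payroll: 1000

Answer: 1000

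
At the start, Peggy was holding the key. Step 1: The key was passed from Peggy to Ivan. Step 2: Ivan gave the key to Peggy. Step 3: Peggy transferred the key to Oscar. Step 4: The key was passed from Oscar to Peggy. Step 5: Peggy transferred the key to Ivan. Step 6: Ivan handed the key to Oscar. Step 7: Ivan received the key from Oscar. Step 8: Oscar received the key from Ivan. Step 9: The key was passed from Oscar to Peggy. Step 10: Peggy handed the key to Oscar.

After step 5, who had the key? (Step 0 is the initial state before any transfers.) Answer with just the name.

Answer: Ivan

Derivation:
Tracking the key holder through step 5:
After step 0 (start): Peggy
After step 1: Ivan
After step 2: Peggy
After step 3: Oscar
After step 4: Peggy
After step 5: Ivan

At step 5, the holder is Ivan.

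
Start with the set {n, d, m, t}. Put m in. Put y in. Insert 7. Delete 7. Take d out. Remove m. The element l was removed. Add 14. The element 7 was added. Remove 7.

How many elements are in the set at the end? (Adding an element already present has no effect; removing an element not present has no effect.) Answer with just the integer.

Tracking the set through each operation:
Start: {d, m, n, t}
Event 1 (add m): already present, no change. Set: {d, m, n, t}
Event 2 (add y): added. Set: {d, m, n, t, y}
Event 3 (add 7): added. Set: {7, d, m, n, t, y}
Event 4 (remove 7): removed. Set: {d, m, n, t, y}
Event 5 (remove d): removed. Set: {m, n, t, y}
Event 6 (remove m): removed. Set: {n, t, y}
Event 7 (remove l): not present, no change. Set: {n, t, y}
Event 8 (add 14): added. Set: {14, n, t, y}
Event 9 (add 7): added. Set: {14, 7, n, t, y}
Event 10 (remove 7): removed. Set: {14, n, t, y}

Final set: {14, n, t, y} (size 4)

Answer: 4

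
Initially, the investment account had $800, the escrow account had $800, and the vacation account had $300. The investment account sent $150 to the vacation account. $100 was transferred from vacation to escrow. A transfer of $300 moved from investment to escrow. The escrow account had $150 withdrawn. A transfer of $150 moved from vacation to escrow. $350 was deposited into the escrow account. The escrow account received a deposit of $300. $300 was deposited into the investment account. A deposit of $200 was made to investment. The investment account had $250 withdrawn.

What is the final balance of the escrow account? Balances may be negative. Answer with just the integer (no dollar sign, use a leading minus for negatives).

Tracking account balances step by step:
Start: investment=800, escrow=800, vacation=300
Event 1 (transfer 150 investment -> vacation): investment: 800 - 150 = 650, vacation: 300 + 150 = 450. Balances: investment=650, escrow=800, vacation=450
Event 2 (transfer 100 vacation -> escrow): vacation: 450 - 100 = 350, escrow: 800 + 100 = 900. Balances: investment=650, escrow=900, vacation=350
Event 3 (transfer 300 investment -> escrow): investment: 650 - 300 = 350, escrow: 900 + 300 = 1200. Balances: investment=350, escrow=1200, vacation=350
Event 4 (withdraw 150 from escrow): escrow: 1200 - 150 = 1050. Balances: investment=350, escrow=1050, vacation=350
Event 5 (transfer 150 vacation -> escrow): vacation: 350 - 150 = 200, escrow: 1050 + 150 = 1200. Balances: investment=350, escrow=1200, vacation=200
Event 6 (deposit 350 to escrow): escrow: 1200 + 350 = 1550. Balances: investment=350, escrow=1550, vacation=200
Event 7 (deposit 300 to escrow): escrow: 1550 + 300 = 1850. Balances: investment=350, escrow=1850, vacation=200
Event 8 (deposit 300 to investment): investment: 350 + 300 = 650. Balances: investment=650, escrow=1850, vacation=200
Event 9 (deposit 200 to investment): investment: 650 + 200 = 850. Balances: investment=850, escrow=1850, vacation=200
Event 10 (withdraw 250 from investment): investment: 850 - 250 = 600. Balances: investment=600, escrow=1850, vacation=200

Final balance of escrow: 1850

Answer: 1850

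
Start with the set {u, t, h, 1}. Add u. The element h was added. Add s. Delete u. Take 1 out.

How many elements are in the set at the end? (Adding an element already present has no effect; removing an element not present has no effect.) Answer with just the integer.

Tracking the set through each operation:
Start: {1, h, t, u}
Event 1 (add u): already present, no change. Set: {1, h, t, u}
Event 2 (add h): already present, no change. Set: {1, h, t, u}
Event 3 (add s): added. Set: {1, h, s, t, u}
Event 4 (remove u): removed. Set: {1, h, s, t}
Event 5 (remove 1): removed. Set: {h, s, t}

Final set: {h, s, t} (size 3)

Answer: 3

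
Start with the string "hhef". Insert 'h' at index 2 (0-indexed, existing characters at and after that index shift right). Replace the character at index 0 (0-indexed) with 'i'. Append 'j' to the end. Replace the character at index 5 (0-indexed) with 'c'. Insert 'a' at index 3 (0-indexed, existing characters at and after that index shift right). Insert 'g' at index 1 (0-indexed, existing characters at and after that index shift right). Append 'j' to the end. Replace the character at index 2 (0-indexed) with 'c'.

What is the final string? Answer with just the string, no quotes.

Answer: igchaefcj

Derivation:
Applying each edit step by step:
Start: "hhef"
Op 1 (insert 'h' at idx 2): "hhef" -> "hhhef"
Op 2 (replace idx 0: 'h' -> 'i'): "hhhef" -> "ihhef"
Op 3 (append 'j'): "ihhef" -> "ihhefj"
Op 4 (replace idx 5: 'j' -> 'c'): "ihhefj" -> "ihhefc"
Op 5 (insert 'a' at idx 3): "ihhefc" -> "ihhaefc"
Op 6 (insert 'g' at idx 1): "ihhaefc" -> "ighhaefc"
Op 7 (append 'j'): "ighhaefc" -> "ighhaefcj"
Op 8 (replace idx 2: 'h' -> 'c'): "ighhaefcj" -> "igchaefcj"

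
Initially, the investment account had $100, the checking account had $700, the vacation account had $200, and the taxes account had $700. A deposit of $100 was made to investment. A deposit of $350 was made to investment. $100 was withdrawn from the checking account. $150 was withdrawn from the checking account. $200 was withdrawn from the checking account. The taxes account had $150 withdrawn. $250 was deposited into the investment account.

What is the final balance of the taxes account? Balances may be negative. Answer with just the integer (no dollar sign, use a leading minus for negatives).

Answer: 550

Derivation:
Tracking account balances step by step:
Start: investment=100, checking=700, vacation=200, taxes=700
Event 1 (deposit 100 to investment): investment: 100 + 100 = 200. Balances: investment=200, checking=700, vacation=200, taxes=700
Event 2 (deposit 350 to investment): investment: 200 + 350 = 550. Balances: investment=550, checking=700, vacation=200, taxes=700
Event 3 (withdraw 100 from checking): checking: 700 - 100 = 600. Balances: investment=550, checking=600, vacation=200, taxes=700
Event 4 (withdraw 150 from checking): checking: 600 - 150 = 450. Balances: investment=550, checking=450, vacation=200, taxes=700
Event 5 (withdraw 200 from checking): checking: 450 - 200 = 250. Balances: investment=550, checking=250, vacation=200, taxes=700
Event 6 (withdraw 150 from taxes): taxes: 700 - 150 = 550. Balances: investment=550, checking=250, vacation=200, taxes=550
Event 7 (deposit 250 to investment): investment: 550 + 250 = 800. Balances: investment=800, checking=250, vacation=200, taxes=550

Final balance of taxes: 550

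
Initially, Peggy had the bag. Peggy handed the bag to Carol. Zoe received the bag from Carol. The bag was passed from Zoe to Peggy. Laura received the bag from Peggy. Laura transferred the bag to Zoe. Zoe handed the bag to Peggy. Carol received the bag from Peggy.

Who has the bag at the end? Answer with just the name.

Answer: Carol

Derivation:
Tracking the bag through each event:
Start: Peggy has the bag.
After event 1: Carol has the bag.
After event 2: Zoe has the bag.
After event 3: Peggy has the bag.
After event 4: Laura has the bag.
After event 5: Zoe has the bag.
After event 6: Peggy has the bag.
After event 7: Carol has the bag.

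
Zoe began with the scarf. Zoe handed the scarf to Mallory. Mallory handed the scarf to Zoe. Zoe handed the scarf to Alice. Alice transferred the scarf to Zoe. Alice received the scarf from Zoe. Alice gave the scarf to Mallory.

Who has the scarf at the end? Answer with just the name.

Answer: Mallory

Derivation:
Tracking the scarf through each event:
Start: Zoe has the scarf.
After event 1: Mallory has the scarf.
After event 2: Zoe has the scarf.
After event 3: Alice has the scarf.
After event 4: Zoe has the scarf.
After event 5: Alice has the scarf.
After event 6: Mallory has the scarf.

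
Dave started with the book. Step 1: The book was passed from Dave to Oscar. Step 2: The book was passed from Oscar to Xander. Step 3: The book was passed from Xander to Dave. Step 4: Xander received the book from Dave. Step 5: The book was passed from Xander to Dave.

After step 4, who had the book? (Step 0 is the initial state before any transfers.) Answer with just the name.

Answer: Xander

Derivation:
Tracking the book holder through step 4:
After step 0 (start): Dave
After step 1: Oscar
After step 2: Xander
After step 3: Dave
After step 4: Xander

At step 4, the holder is Xander.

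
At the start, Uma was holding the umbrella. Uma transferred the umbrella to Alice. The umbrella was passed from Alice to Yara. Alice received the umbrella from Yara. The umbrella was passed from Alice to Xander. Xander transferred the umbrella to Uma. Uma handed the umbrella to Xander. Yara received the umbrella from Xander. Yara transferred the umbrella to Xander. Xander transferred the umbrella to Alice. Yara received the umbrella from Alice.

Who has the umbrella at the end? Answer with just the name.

Tracking the umbrella through each event:
Start: Uma has the umbrella.
After event 1: Alice has the umbrella.
After event 2: Yara has the umbrella.
After event 3: Alice has the umbrella.
After event 4: Xander has the umbrella.
After event 5: Uma has the umbrella.
After event 6: Xander has the umbrella.
After event 7: Yara has the umbrella.
After event 8: Xander has the umbrella.
After event 9: Alice has the umbrella.
After event 10: Yara has the umbrella.

Answer: Yara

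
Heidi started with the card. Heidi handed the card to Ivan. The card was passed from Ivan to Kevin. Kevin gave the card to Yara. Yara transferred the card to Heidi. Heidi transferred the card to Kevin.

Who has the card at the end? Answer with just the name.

Tracking the card through each event:
Start: Heidi has the card.
After event 1: Ivan has the card.
After event 2: Kevin has the card.
After event 3: Yara has the card.
After event 4: Heidi has the card.
After event 5: Kevin has the card.

Answer: Kevin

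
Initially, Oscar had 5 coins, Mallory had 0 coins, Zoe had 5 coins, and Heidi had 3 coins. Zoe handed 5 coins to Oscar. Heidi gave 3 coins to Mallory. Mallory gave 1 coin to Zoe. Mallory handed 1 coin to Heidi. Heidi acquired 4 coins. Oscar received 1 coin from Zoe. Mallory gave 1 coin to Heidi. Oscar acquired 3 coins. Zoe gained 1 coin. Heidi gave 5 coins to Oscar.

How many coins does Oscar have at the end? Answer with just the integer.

Tracking counts step by step:
Start: Oscar=5, Mallory=0, Zoe=5, Heidi=3
Event 1 (Zoe -> Oscar, 5): Zoe: 5 -> 0, Oscar: 5 -> 10. State: Oscar=10, Mallory=0, Zoe=0, Heidi=3
Event 2 (Heidi -> Mallory, 3): Heidi: 3 -> 0, Mallory: 0 -> 3. State: Oscar=10, Mallory=3, Zoe=0, Heidi=0
Event 3 (Mallory -> Zoe, 1): Mallory: 3 -> 2, Zoe: 0 -> 1. State: Oscar=10, Mallory=2, Zoe=1, Heidi=0
Event 4 (Mallory -> Heidi, 1): Mallory: 2 -> 1, Heidi: 0 -> 1. State: Oscar=10, Mallory=1, Zoe=1, Heidi=1
Event 5 (Heidi +4): Heidi: 1 -> 5. State: Oscar=10, Mallory=1, Zoe=1, Heidi=5
Event 6 (Zoe -> Oscar, 1): Zoe: 1 -> 0, Oscar: 10 -> 11. State: Oscar=11, Mallory=1, Zoe=0, Heidi=5
Event 7 (Mallory -> Heidi, 1): Mallory: 1 -> 0, Heidi: 5 -> 6. State: Oscar=11, Mallory=0, Zoe=0, Heidi=6
Event 8 (Oscar +3): Oscar: 11 -> 14. State: Oscar=14, Mallory=0, Zoe=0, Heidi=6
Event 9 (Zoe +1): Zoe: 0 -> 1. State: Oscar=14, Mallory=0, Zoe=1, Heidi=6
Event 10 (Heidi -> Oscar, 5): Heidi: 6 -> 1, Oscar: 14 -> 19. State: Oscar=19, Mallory=0, Zoe=1, Heidi=1

Oscar's final count: 19

Answer: 19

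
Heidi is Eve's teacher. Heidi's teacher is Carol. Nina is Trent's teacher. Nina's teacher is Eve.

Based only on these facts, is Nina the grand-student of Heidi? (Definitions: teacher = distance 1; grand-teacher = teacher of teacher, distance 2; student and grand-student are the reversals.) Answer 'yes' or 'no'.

Answer: yes

Derivation:
Reconstructing the teacher chain from the given facts:
  Carol -> Heidi -> Eve -> Nina -> Trent
(each arrow means 'teacher of the next')
Positions in the chain (0 = top):
  position of Carol: 0
  position of Heidi: 1
  position of Eve: 2
  position of Nina: 3
  position of Trent: 4

Nina is at position 3, Heidi is at position 1; signed distance (j - i) = -2.
'grand-student' requires j - i = -2. Actual distance is -2, so the relation HOLDS.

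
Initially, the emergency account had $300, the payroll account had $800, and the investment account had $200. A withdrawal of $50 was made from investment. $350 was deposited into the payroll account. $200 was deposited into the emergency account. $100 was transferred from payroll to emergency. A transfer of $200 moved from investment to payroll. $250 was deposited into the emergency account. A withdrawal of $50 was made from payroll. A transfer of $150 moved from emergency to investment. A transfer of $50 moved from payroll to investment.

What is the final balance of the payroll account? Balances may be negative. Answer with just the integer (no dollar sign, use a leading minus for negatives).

Tracking account balances step by step:
Start: emergency=300, payroll=800, investment=200
Event 1 (withdraw 50 from investment): investment: 200 - 50 = 150. Balances: emergency=300, payroll=800, investment=150
Event 2 (deposit 350 to payroll): payroll: 800 + 350 = 1150. Balances: emergency=300, payroll=1150, investment=150
Event 3 (deposit 200 to emergency): emergency: 300 + 200 = 500. Balances: emergency=500, payroll=1150, investment=150
Event 4 (transfer 100 payroll -> emergency): payroll: 1150 - 100 = 1050, emergency: 500 + 100 = 600. Balances: emergency=600, payroll=1050, investment=150
Event 5 (transfer 200 investment -> payroll): investment: 150 - 200 = -50, payroll: 1050 + 200 = 1250. Balances: emergency=600, payroll=1250, investment=-50
Event 6 (deposit 250 to emergency): emergency: 600 + 250 = 850. Balances: emergency=850, payroll=1250, investment=-50
Event 7 (withdraw 50 from payroll): payroll: 1250 - 50 = 1200. Balances: emergency=850, payroll=1200, investment=-50
Event 8 (transfer 150 emergency -> investment): emergency: 850 - 150 = 700, investment: -50 + 150 = 100. Balances: emergency=700, payroll=1200, investment=100
Event 9 (transfer 50 payroll -> investment): payroll: 1200 - 50 = 1150, investment: 100 + 50 = 150. Balances: emergency=700, payroll=1150, investment=150

Final balance of payroll: 1150

Answer: 1150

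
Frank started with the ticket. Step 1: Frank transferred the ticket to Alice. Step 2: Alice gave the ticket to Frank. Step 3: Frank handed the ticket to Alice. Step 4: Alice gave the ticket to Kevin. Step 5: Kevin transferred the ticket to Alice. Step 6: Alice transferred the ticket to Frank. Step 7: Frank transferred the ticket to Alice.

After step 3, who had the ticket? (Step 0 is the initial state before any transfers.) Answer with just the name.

Tracking the ticket holder through step 3:
After step 0 (start): Frank
After step 1: Alice
After step 2: Frank
After step 3: Alice

At step 3, the holder is Alice.

Answer: Alice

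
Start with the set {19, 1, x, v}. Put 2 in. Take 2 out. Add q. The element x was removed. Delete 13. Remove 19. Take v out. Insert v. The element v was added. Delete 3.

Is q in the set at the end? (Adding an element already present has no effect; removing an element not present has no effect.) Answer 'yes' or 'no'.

Answer: yes

Derivation:
Tracking the set through each operation:
Start: {1, 19, v, x}
Event 1 (add 2): added. Set: {1, 19, 2, v, x}
Event 2 (remove 2): removed. Set: {1, 19, v, x}
Event 3 (add q): added. Set: {1, 19, q, v, x}
Event 4 (remove x): removed. Set: {1, 19, q, v}
Event 5 (remove 13): not present, no change. Set: {1, 19, q, v}
Event 6 (remove 19): removed. Set: {1, q, v}
Event 7 (remove v): removed. Set: {1, q}
Event 8 (add v): added. Set: {1, q, v}
Event 9 (add v): already present, no change. Set: {1, q, v}
Event 10 (remove 3): not present, no change. Set: {1, q, v}

Final set: {1, q, v} (size 3)
q is in the final set.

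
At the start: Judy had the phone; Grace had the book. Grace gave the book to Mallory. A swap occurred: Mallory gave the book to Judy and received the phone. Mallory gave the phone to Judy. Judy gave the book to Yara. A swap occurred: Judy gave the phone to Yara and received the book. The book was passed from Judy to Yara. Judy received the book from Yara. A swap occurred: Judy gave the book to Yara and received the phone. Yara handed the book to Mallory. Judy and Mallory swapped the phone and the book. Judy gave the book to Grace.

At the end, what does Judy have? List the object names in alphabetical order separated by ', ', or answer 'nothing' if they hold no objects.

Answer: nothing

Derivation:
Tracking all object holders:
Start: phone:Judy, book:Grace
Event 1 (give book: Grace -> Mallory). State: phone:Judy, book:Mallory
Event 2 (swap book<->phone: now book:Judy, phone:Mallory). State: phone:Mallory, book:Judy
Event 3 (give phone: Mallory -> Judy). State: phone:Judy, book:Judy
Event 4 (give book: Judy -> Yara). State: phone:Judy, book:Yara
Event 5 (swap phone<->book: now phone:Yara, book:Judy). State: phone:Yara, book:Judy
Event 6 (give book: Judy -> Yara). State: phone:Yara, book:Yara
Event 7 (give book: Yara -> Judy). State: phone:Yara, book:Judy
Event 8 (swap book<->phone: now book:Yara, phone:Judy). State: phone:Judy, book:Yara
Event 9 (give book: Yara -> Mallory). State: phone:Judy, book:Mallory
Event 10 (swap phone<->book: now phone:Mallory, book:Judy). State: phone:Mallory, book:Judy
Event 11 (give book: Judy -> Grace). State: phone:Mallory, book:Grace

Final state: phone:Mallory, book:Grace
Judy holds: (nothing).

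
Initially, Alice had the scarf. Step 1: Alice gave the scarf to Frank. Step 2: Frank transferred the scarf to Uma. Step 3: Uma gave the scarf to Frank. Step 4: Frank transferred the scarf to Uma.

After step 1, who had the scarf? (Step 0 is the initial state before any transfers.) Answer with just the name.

Tracking the scarf holder through step 1:
After step 0 (start): Alice
After step 1: Frank

At step 1, the holder is Frank.

Answer: Frank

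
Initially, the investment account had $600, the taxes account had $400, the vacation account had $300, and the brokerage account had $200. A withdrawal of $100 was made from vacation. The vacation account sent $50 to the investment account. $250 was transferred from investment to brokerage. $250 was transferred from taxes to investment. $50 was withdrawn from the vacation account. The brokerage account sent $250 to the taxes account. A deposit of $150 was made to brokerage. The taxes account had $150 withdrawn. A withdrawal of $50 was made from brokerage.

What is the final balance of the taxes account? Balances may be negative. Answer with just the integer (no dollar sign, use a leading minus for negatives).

Answer: 250

Derivation:
Tracking account balances step by step:
Start: investment=600, taxes=400, vacation=300, brokerage=200
Event 1 (withdraw 100 from vacation): vacation: 300 - 100 = 200. Balances: investment=600, taxes=400, vacation=200, brokerage=200
Event 2 (transfer 50 vacation -> investment): vacation: 200 - 50 = 150, investment: 600 + 50 = 650. Balances: investment=650, taxes=400, vacation=150, brokerage=200
Event 3 (transfer 250 investment -> brokerage): investment: 650 - 250 = 400, brokerage: 200 + 250 = 450. Balances: investment=400, taxes=400, vacation=150, brokerage=450
Event 4 (transfer 250 taxes -> investment): taxes: 400 - 250 = 150, investment: 400 + 250 = 650. Balances: investment=650, taxes=150, vacation=150, brokerage=450
Event 5 (withdraw 50 from vacation): vacation: 150 - 50 = 100. Balances: investment=650, taxes=150, vacation=100, brokerage=450
Event 6 (transfer 250 brokerage -> taxes): brokerage: 450 - 250 = 200, taxes: 150 + 250 = 400. Balances: investment=650, taxes=400, vacation=100, brokerage=200
Event 7 (deposit 150 to brokerage): brokerage: 200 + 150 = 350. Balances: investment=650, taxes=400, vacation=100, brokerage=350
Event 8 (withdraw 150 from taxes): taxes: 400 - 150 = 250. Balances: investment=650, taxes=250, vacation=100, brokerage=350
Event 9 (withdraw 50 from brokerage): brokerage: 350 - 50 = 300. Balances: investment=650, taxes=250, vacation=100, brokerage=300

Final balance of taxes: 250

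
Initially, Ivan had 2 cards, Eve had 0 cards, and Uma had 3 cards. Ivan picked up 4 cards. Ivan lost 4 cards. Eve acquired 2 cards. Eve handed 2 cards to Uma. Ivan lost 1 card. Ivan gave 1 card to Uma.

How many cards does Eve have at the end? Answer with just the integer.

Tracking counts step by step:
Start: Ivan=2, Eve=0, Uma=3
Event 1 (Ivan +4): Ivan: 2 -> 6. State: Ivan=6, Eve=0, Uma=3
Event 2 (Ivan -4): Ivan: 6 -> 2. State: Ivan=2, Eve=0, Uma=3
Event 3 (Eve +2): Eve: 0 -> 2. State: Ivan=2, Eve=2, Uma=3
Event 4 (Eve -> Uma, 2): Eve: 2 -> 0, Uma: 3 -> 5. State: Ivan=2, Eve=0, Uma=5
Event 5 (Ivan -1): Ivan: 2 -> 1. State: Ivan=1, Eve=0, Uma=5
Event 6 (Ivan -> Uma, 1): Ivan: 1 -> 0, Uma: 5 -> 6. State: Ivan=0, Eve=0, Uma=6

Eve's final count: 0

Answer: 0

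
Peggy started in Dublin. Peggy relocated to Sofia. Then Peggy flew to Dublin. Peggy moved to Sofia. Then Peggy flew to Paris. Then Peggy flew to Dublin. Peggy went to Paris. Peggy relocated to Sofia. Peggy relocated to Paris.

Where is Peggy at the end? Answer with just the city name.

Answer: Paris

Derivation:
Tracking Peggy's location:
Start: Peggy is in Dublin.
After move 1: Dublin -> Sofia. Peggy is in Sofia.
After move 2: Sofia -> Dublin. Peggy is in Dublin.
After move 3: Dublin -> Sofia. Peggy is in Sofia.
After move 4: Sofia -> Paris. Peggy is in Paris.
After move 5: Paris -> Dublin. Peggy is in Dublin.
After move 6: Dublin -> Paris. Peggy is in Paris.
After move 7: Paris -> Sofia. Peggy is in Sofia.
After move 8: Sofia -> Paris. Peggy is in Paris.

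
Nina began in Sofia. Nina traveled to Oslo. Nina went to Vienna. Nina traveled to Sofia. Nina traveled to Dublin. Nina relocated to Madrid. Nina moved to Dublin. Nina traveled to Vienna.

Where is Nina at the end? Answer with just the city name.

Answer: Vienna

Derivation:
Tracking Nina's location:
Start: Nina is in Sofia.
After move 1: Sofia -> Oslo. Nina is in Oslo.
After move 2: Oslo -> Vienna. Nina is in Vienna.
After move 3: Vienna -> Sofia. Nina is in Sofia.
After move 4: Sofia -> Dublin. Nina is in Dublin.
After move 5: Dublin -> Madrid. Nina is in Madrid.
After move 6: Madrid -> Dublin. Nina is in Dublin.
After move 7: Dublin -> Vienna. Nina is in Vienna.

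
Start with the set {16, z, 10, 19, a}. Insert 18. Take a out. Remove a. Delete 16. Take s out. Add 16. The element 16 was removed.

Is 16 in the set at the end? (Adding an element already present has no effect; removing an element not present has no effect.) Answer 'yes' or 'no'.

Tracking the set through each operation:
Start: {10, 16, 19, a, z}
Event 1 (add 18): added. Set: {10, 16, 18, 19, a, z}
Event 2 (remove a): removed. Set: {10, 16, 18, 19, z}
Event 3 (remove a): not present, no change. Set: {10, 16, 18, 19, z}
Event 4 (remove 16): removed. Set: {10, 18, 19, z}
Event 5 (remove s): not present, no change. Set: {10, 18, 19, z}
Event 6 (add 16): added. Set: {10, 16, 18, 19, z}
Event 7 (remove 16): removed. Set: {10, 18, 19, z}

Final set: {10, 18, 19, z} (size 4)
16 is NOT in the final set.

Answer: no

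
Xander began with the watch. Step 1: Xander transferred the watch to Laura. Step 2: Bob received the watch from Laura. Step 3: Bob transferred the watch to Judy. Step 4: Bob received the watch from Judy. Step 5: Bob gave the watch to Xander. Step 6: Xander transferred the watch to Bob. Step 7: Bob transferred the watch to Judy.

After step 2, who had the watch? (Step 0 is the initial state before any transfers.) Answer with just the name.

Tracking the watch holder through step 2:
After step 0 (start): Xander
After step 1: Laura
After step 2: Bob

At step 2, the holder is Bob.

Answer: Bob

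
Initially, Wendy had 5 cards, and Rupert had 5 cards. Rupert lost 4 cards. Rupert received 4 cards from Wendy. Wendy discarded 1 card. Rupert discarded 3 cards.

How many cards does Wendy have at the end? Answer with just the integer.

Answer: 0

Derivation:
Tracking counts step by step:
Start: Wendy=5, Rupert=5
Event 1 (Rupert -4): Rupert: 5 -> 1. State: Wendy=5, Rupert=1
Event 2 (Wendy -> Rupert, 4): Wendy: 5 -> 1, Rupert: 1 -> 5. State: Wendy=1, Rupert=5
Event 3 (Wendy -1): Wendy: 1 -> 0. State: Wendy=0, Rupert=5
Event 4 (Rupert -3): Rupert: 5 -> 2. State: Wendy=0, Rupert=2

Wendy's final count: 0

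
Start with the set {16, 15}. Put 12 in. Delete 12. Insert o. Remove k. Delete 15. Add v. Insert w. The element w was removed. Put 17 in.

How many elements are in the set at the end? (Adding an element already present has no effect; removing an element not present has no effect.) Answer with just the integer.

Answer: 4

Derivation:
Tracking the set through each operation:
Start: {15, 16}
Event 1 (add 12): added. Set: {12, 15, 16}
Event 2 (remove 12): removed. Set: {15, 16}
Event 3 (add o): added. Set: {15, 16, o}
Event 4 (remove k): not present, no change. Set: {15, 16, o}
Event 5 (remove 15): removed. Set: {16, o}
Event 6 (add v): added. Set: {16, o, v}
Event 7 (add w): added. Set: {16, o, v, w}
Event 8 (remove w): removed. Set: {16, o, v}
Event 9 (add 17): added. Set: {16, 17, o, v}

Final set: {16, 17, o, v} (size 4)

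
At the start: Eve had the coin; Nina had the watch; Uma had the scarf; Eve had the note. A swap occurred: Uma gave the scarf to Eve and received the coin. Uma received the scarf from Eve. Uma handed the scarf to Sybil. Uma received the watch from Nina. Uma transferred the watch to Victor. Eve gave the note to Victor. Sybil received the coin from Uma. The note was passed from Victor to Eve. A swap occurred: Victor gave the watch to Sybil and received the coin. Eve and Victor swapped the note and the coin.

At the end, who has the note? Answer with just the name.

Answer: Victor

Derivation:
Tracking all object holders:
Start: coin:Eve, watch:Nina, scarf:Uma, note:Eve
Event 1 (swap scarf<->coin: now scarf:Eve, coin:Uma). State: coin:Uma, watch:Nina, scarf:Eve, note:Eve
Event 2 (give scarf: Eve -> Uma). State: coin:Uma, watch:Nina, scarf:Uma, note:Eve
Event 3 (give scarf: Uma -> Sybil). State: coin:Uma, watch:Nina, scarf:Sybil, note:Eve
Event 4 (give watch: Nina -> Uma). State: coin:Uma, watch:Uma, scarf:Sybil, note:Eve
Event 5 (give watch: Uma -> Victor). State: coin:Uma, watch:Victor, scarf:Sybil, note:Eve
Event 6 (give note: Eve -> Victor). State: coin:Uma, watch:Victor, scarf:Sybil, note:Victor
Event 7 (give coin: Uma -> Sybil). State: coin:Sybil, watch:Victor, scarf:Sybil, note:Victor
Event 8 (give note: Victor -> Eve). State: coin:Sybil, watch:Victor, scarf:Sybil, note:Eve
Event 9 (swap watch<->coin: now watch:Sybil, coin:Victor). State: coin:Victor, watch:Sybil, scarf:Sybil, note:Eve
Event 10 (swap note<->coin: now note:Victor, coin:Eve). State: coin:Eve, watch:Sybil, scarf:Sybil, note:Victor

Final state: coin:Eve, watch:Sybil, scarf:Sybil, note:Victor
The note is held by Victor.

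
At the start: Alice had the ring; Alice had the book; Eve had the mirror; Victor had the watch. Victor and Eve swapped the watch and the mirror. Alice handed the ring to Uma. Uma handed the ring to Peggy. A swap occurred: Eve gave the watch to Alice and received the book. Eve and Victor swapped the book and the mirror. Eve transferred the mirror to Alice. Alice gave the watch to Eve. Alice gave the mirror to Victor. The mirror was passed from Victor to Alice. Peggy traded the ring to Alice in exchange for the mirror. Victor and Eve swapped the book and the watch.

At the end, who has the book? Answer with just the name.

Tracking all object holders:
Start: ring:Alice, book:Alice, mirror:Eve, watch:Victor
Event 1 (swap watch<->mirror: now watch:Eve, mirror:Victor). State: ring:Alice, book:Alice, mirror:Victor, watch:Eve
Event 2 (give ring: Alice -> Uma). State: ring:Uma, book:Alice, mirror:Victor, watch:Eve
Event 3 (give ring: Uma -> Peggy). State: ring:Peggy, book:Alice, mirror:Victor, watch:Eve
Event 4 (swap watch<->book: now watch:Alice, book:Eve). State: ring:Peggy, book:Eve, mirror:Victor, watch:Alice
Event 5 (swap book<->mirror: now book:Victor, mirror:Eve). State: ring:Peggy, book:Victor, mirror:Eve, watch:Alice
Event 6 (give mirror: Eve -> Alice). State: ring:Peggy, book:Victor, mirror:Alice, watch:Alice
Event 7 (give watch: Alice -> Eve). State: ring:Peggy, book:Victor, mirror:Alice, watch:Eve
Event 8 (give mirror: Alice -> Victor). State: ring:Peggy, book:Victor, mirror:Victor, watch:Eve
Event 9 (give mirror: Victor -> Alice). State: ring:Peggy, book:Victor, mirror:Alice, watch:Eve
Event 10 (swap ring<->mirror: now ring:Alice, mirror:Peggy). State: ring:Alice, book:Victor, mirror:Peggy, watch:Eve
Event 11 (swap book<->watch: now book:Eve, watch:Victor). State: ring:Alice, book:Eve, mirror:Peggy, watch:Victor

Final state: ring:Alice, book:Eve, mirror:Peggy, watch:Victor
The book is held by Eve.

Answer: Eve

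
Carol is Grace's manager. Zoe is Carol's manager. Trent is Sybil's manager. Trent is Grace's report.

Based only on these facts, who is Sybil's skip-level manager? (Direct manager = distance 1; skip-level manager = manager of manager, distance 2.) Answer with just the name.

Reconstructing the manager chain from the given facts:
  Zoe -> Carol -> Grace -> Trent -> Sybil
(each arrow means 'manager of the next')
Positions in the chain (0 = top):
  position of Zoe: 0
  position of Carol: 1
  position of Grace: 2
  position of Trent: 3
  position of Sybil: 4

Sybil is at position 4; the skip-level manager is 2 steps up the chain, i.e. position 2: Grace.

Answer: Grace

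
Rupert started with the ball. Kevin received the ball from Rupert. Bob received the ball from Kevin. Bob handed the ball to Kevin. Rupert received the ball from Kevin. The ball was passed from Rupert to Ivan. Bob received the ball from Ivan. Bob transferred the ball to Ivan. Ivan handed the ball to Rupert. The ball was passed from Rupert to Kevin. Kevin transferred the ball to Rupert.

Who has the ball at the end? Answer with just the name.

Answer: Rupert

Derivation:
Tracking the ball through each event:
Start: Rupert has the ball.
After event 1: Kevin has the ball.
After event 2: Bob has the ball.
After event 3: Kevin has the ball.
After event 4: Rupert has the ball.
After event 5: Ivan has the ball.
After event 6: Bob has the ball.
After event 7: Ivan has the ball.
After event 8: Rupert has the ball.
After event 9: Kevin has the ball.
After event 10: Rupert has the ball.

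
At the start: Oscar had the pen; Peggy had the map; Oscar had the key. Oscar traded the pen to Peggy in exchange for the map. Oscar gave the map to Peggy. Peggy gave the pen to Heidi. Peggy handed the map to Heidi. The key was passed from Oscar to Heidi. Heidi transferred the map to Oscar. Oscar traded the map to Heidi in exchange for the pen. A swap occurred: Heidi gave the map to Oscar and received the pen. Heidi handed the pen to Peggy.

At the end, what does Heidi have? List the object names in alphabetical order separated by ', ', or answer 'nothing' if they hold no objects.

Tracking all object holders:
Start: pen:Oscar, map:Peggy, key:Oscar
Event 1 (swap pen<->map: now pen:Peggy, map:Oscar). State: pen:Peggy, map:Oscar, key:Oscar
Event 2 (give map: Oscar -> Peggy). State: pen:Peggy, map:Peggy, key:Oscar
Event 3 (give pen: Peggy -> Heidi). State: pen:Heidi, map:Peggy, key:Oscar
Event 4 (give map: Peggy -> Heidi). State: pen:Heidi, map:Heidi, key:Oscar
Event 5 (give key: Oscar -> Heidi). State: pen:Heidi, map:Heidi, key:Heidi
Event 6 (give map: Heidi -> Oscar). State: pen:Heidi, map:Oscar, key:Heidi
Event 7 (swap map<->pen: now map:Heidi, pen:Oscar). State: pen:Oscar, map:Heidi, key:Heidi
Event 8 (swap map<->pen: now map:Oscar, pen:Heidi). State: pen:Heidi, map:Oscar, key:Heidi
Event 9 (give pen: Heidi -> Peggy). State: pen:Peggy, map:Oscar, key:Heidi

Final state: pen:Peggy, map:Oscar, key:Heidi
Heidi holds: key.

Answer: key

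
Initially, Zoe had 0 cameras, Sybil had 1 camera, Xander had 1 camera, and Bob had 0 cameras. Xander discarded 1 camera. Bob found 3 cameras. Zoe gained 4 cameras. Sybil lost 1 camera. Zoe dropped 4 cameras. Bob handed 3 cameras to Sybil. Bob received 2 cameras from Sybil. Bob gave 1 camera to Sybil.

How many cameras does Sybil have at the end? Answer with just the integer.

Tracking counts step by step:
Start: Zoe=0, Sybil=1, Xander=1, Bob=0
Event 1 (Xander -1): Xander: 1 -> 0. State: Zoe=0, Sybil=1, Xander=0, Bob=0
Event 2 (Bob +3): Bob: 0 -> 3. State: Zoe=0, Sybil=1, Xander=0, Bob=3
Event 3 (Zoe +4): Zoe: 0 -> 4. State: Zoe=4, Sybil=1, Xander=0, Bob=3
Event 4 (Sybil -1): Sybil: 1 -> 0. State: Zoe=4, Sybil=0, Xander=0, Bob=3
Event 5 (Zoe -4): Zoe: 4 -> 0. State: Zoe=0, Sybil=0, Xander=0, Bob=3
Event 6 (Bob -> Sybil, 3): Bob: 3 -> 0, Sybil: 0 -> 3. State: Zoe=0, Sybil=3, Xander=0, Bob=0
Event 7 (Sybil -> Bob, 2): Sybil: 3 -> 1, Bob: 0 -> 2. State: Zoe=0, Sybil=1, Xander=0, Bob=2
Event 8 (Bob -> Sybil, 1): Bob: 2 -> 1, Sybil: 1 -> 2. State: Zoe=0, Sybil=2, Xander=0, Bob=1

Sybil's final count: 2

Answer: 2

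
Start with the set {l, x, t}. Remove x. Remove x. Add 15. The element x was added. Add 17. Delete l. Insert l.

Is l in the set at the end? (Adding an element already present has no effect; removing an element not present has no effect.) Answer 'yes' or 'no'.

Answer: yes

Derivation:
Tracking the set through each operation:
Start: {l, t, x}
Event 1 (remove x): removed. Set: {l, t}
Event 2 (remove x): not present, no change. Set: {l, t}
Event 3 (add 15): added. Set: {15, l, t}
Event 4 (add x): added. Set: {15, l, t, x}
Event 5 (add 17): added. Set: {15, 17, l, t, x}
Event 6 (remove l): removed. Set: {15, 17, t, x}
Event 7 (add l): added. Set: {15, 17, l, t, x}

Final set: {15, 17, l, t, x} (size 5)
l is in the final set.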